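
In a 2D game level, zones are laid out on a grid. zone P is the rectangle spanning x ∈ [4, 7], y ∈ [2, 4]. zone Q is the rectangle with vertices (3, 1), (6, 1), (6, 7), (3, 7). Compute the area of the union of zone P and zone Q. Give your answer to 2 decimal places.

20.00

By inclusion–exclusion:
Individual areas: |zone P| = 6, |zone Q| = 18.
|zone P∩zone Q|: x∈[4,6], y∈[2,4] → 2·2 = 4.
|zone P ∪ zone Q| = 24 − 4 = 20.00.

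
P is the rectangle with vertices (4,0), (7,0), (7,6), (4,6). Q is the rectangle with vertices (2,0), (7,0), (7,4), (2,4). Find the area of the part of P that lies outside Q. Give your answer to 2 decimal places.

|P∩Q|: x∈[4,7], y∈[0,4] → 3·4 = 12.
|P| = 18.
|P ∖ Q| = |P| − |P∩Q| = 18 − 12 = 6.00.

6.00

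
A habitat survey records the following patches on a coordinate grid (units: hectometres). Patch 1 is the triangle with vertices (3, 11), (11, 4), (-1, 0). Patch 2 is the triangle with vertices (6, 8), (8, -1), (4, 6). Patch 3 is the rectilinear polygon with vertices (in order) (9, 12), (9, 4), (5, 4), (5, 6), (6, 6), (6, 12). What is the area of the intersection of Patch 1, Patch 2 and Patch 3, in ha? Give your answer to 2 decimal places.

3.76

The intersection is the polygon with vertices (5,4.25), (5,6), (6,6), (6,8), (6.889,4), (5.143,4).
By the shoelace formula its area is 3.76.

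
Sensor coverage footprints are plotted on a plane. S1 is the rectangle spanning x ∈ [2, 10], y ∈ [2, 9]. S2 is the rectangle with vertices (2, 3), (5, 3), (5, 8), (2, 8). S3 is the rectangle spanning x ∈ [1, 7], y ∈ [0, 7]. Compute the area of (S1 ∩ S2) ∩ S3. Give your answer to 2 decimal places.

The region (S1 ∩ S2) ∩ S3 is the polygon with vertices (5,3), (2,3), (2,7), (5,7).
By the shoelace formula its area is 12.00.

12.00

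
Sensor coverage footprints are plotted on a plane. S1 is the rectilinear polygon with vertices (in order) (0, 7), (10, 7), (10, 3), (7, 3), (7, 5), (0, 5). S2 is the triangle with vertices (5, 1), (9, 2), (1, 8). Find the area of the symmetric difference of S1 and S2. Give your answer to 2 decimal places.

35.57

|S1| = 26, |S2| = 16, |S1∩S2| = 3.2143.
|S1 △ S2| = |S1| + |S2| − 2·|S1∩S2| = 26 + 16 − 6.4286 = 35.57.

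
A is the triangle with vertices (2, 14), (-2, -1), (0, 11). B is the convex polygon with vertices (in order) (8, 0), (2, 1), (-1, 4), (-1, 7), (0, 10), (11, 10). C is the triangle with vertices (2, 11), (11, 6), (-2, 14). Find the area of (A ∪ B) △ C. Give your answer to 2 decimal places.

97.56

|A ∪ B| = 97.3228.
|(A ∪ B) ∩ C| = 1.6307.
|(A ∪ B) △ C| = 97.3228 + 3.5 − 3.2613 = 97.56.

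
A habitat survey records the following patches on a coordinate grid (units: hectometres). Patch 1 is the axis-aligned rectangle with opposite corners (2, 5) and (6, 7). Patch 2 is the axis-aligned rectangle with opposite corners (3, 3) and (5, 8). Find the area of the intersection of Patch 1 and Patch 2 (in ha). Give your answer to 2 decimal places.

4.00

|Patch 1∩Patch 2|: x∈[3,5], y∈[5,7] → 2·2 = 4.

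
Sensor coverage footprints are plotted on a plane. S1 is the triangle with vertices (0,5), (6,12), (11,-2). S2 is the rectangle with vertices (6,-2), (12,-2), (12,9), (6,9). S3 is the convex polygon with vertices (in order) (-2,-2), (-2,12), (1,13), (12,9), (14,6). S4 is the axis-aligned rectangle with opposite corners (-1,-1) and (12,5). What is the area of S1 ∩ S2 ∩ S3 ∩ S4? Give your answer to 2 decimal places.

The intersection is the polygon with vertices (9.03,3.515), (6,2), (6,5), (8.5,5).
By the shoelace formula its area is 6.40.

6.40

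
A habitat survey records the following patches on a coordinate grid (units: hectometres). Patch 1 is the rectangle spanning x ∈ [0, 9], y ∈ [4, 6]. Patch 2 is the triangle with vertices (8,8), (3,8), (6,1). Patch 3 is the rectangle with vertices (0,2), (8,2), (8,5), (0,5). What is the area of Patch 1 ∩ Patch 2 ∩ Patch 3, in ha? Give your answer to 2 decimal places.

The intersection is the polygon with vertices (6.857,4), (4.714,4), (4.286,5), (7.143,5).
By the shoelace formula its area is 2.50.

2.50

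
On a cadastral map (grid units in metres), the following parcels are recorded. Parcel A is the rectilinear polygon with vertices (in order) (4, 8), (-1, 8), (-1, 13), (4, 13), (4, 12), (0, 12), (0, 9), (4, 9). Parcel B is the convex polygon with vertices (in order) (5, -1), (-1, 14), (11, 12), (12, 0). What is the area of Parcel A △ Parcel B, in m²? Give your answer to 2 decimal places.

|Parcel A| = 13, |Parcel B| = 126.5, |Parcel A∩Parcel B| = 7.25.
|Parcel A △ Parcel B| = |Parcel A| + |Parcel B| − 2·|Parcel A∩Parcel B| = 13 + 126.5 − 14.5 = 125.00.

125.00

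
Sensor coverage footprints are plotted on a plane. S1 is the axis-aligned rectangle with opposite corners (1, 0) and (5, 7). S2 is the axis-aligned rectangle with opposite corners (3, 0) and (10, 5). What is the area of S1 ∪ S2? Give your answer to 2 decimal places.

By inclusion–exclusion:
Individual areas: |S1| = 28, |S2| = 35.
|S1∩S2|: x∈[3,5], y∈[0,5] → 2·5 = 10.
|S1 ∪ S2| = 63 − 10 = 53.00.

53.00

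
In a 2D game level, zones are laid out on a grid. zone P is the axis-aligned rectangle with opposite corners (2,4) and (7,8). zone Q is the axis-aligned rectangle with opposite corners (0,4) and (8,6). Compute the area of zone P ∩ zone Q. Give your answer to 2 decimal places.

|zone P∩zone Q|: x∈[2,7], y∈[4,6] → 5·2 = 10.

10.00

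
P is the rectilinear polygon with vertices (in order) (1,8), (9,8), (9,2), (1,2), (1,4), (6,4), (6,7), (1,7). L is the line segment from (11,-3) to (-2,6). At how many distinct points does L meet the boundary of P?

2

The segment meets the boundary at (1,3.923), (3.778,2).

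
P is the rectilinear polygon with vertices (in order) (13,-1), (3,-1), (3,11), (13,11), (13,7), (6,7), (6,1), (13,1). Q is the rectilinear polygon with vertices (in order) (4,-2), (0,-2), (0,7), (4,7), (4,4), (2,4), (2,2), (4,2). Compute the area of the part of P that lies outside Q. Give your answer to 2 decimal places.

|P| = 78, |P∩Q| = 6.
|P ∖ Q| = |P| − |P∩Q| = 78 − 6 = 72.00.

72.00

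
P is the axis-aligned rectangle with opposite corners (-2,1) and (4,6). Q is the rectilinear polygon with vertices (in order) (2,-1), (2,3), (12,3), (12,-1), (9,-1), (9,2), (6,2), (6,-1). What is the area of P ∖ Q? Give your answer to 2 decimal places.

|P| = 30, |P∩Q| = 4.
|P ∖ Q| = |P| − |P∩Q| = 30 − 4 = 26.00.

26.00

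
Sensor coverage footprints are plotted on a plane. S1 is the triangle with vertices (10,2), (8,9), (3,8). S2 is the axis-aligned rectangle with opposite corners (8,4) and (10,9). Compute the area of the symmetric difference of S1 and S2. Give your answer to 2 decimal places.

|S1| = 18.5, |S2| = 10, |S1∩S2| = 3.5714.
|S1 △ S2| = |S1| + |S2| − 2·|S1∩S2| = 18.5 + 10 − 7.1429 = 21.36.

21.36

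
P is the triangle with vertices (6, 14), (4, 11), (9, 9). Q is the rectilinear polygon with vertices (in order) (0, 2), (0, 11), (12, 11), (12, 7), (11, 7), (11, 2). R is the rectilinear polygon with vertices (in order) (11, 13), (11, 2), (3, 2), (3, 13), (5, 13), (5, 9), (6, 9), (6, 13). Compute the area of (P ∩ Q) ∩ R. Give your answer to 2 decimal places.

|P ∩ Q| = 3.8.
|(P ∩ Q) ∩ R| = 3.20.

3.20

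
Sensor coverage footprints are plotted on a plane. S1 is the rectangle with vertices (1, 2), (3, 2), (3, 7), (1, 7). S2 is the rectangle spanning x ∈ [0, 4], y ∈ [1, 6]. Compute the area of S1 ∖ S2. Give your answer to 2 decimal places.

2.00

|S1∩S2|: x∈[1,3], y∈[2,6] → 2·4 = 8.
|S1| = 10.
|S1 ∖ S2| = |S1| − |S1∩S2| = 10 − 8 = 2.00.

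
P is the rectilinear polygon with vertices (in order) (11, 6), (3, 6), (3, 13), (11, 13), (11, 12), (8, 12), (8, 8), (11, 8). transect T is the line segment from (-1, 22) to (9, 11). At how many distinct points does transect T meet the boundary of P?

The segment meets the boundary at (8.091,12), (7.182,13).

2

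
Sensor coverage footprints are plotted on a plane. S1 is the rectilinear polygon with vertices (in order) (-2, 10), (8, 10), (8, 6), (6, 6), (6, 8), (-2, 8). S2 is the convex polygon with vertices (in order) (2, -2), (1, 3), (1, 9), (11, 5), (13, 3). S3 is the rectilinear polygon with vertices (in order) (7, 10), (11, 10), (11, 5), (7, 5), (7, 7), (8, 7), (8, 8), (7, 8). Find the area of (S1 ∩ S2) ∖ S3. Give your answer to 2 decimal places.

|S1 ∩ S2| = 2.45.
|(S1 ∩ S2) ∩ S3| = 0.4.
|(S1 ∩ S2) ∖ S3| = 2.45 − 0.4 = 2.05.

2.05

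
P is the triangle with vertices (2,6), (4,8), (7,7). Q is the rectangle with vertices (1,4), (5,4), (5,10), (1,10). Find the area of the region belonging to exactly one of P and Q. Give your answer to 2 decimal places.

22.13

|P| = 4, |Q| = 24, |P∩Q| = 2.9333.
|P △ Q| = |P| + |Q| − 2·|P∩Q| = 4 + 24 − 5.8667 = 22.13.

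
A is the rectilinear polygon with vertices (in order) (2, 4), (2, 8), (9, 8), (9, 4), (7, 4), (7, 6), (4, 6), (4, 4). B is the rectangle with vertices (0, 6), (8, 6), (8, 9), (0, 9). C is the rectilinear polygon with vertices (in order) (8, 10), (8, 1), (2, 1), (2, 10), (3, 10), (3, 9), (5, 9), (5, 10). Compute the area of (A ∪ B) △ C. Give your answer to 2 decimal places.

38.00

|A ∪ B| = 34.
|(A ∪ B) ∩ C| = 24.
|(A ∪ B) △ C| = 34 + 52 − 48 = 38.00.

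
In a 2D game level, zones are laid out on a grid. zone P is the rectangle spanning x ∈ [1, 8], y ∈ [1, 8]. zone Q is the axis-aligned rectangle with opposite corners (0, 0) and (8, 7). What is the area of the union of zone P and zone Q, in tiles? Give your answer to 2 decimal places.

By inclusion–exclusion:
Individual areas: |zone P| = 49, |zone Q| = 56.
|zone P∩zone Q|: x∈[1,8], y∈[1,7] → 7·6 = 42.
|zone P ∪ zone Q| = 105 − 42 = 63.00.

63.00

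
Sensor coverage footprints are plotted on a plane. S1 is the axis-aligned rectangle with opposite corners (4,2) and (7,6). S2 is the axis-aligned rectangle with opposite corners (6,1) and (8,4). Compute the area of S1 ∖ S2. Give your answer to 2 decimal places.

|S1∩S2|: x∈[6,7], y∈[2,4] → 1·2 = 2.
|S1| = 12.
|S1 ∖ S2| = |S1| − |S1∩S2| = 12 − 2 = 10.00.

10.00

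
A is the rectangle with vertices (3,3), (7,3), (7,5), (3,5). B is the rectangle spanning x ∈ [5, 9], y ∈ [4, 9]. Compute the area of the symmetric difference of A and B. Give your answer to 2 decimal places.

24.00

|A∩B|: x∈[5,7], y∈[4,5] → 2·1 = 2.
|A △ B| = |A| + |B| − 2·|A∩B| = 8 + 20 − 4 = 24.00.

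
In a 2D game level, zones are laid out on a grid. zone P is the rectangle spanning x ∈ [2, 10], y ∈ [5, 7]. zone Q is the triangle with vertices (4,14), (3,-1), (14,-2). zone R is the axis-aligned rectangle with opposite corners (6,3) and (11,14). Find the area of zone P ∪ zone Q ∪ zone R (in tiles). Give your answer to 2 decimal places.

121.92

By inclusion–exclusion:
Individual areas: |zone P| = 16, |zone Q| = 83, |zone R| = 55.
|zone P∩zone Q| = 11.0667.
|zone P∩zone R|: x∈[6,10], y∈[5,7] → 4·2 = 8.
|zone Q∩zone R| = 19.0125.
|zone P∩zone Q∩zone R| = 6.
|zone P ∪ zone Q ∪ zone R| = 154 − 38.0792 + 6 = 121.92.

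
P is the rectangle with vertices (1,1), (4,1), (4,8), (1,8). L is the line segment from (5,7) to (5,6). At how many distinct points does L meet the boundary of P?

The segment lies entirely outside P and never meets its boundary.

0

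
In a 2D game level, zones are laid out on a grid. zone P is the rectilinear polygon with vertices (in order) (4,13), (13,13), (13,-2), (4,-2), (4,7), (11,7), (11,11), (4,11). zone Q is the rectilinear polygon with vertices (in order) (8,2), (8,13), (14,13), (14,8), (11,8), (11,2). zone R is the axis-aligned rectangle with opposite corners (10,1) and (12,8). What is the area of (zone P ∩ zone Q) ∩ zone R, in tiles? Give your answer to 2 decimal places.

|zone P ∩ zone Q| = 31.
|(zone P ∩ zone Q) ∩ zone R| = 5.00.

5.00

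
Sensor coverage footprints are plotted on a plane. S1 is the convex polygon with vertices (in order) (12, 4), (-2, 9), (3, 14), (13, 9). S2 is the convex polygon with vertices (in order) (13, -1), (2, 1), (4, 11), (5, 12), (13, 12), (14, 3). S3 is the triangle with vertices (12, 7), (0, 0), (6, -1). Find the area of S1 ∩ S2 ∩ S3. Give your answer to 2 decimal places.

The intersection is the polygon with vertices (8.81,5.139), (12,7), (10.225,4.634).
By the shoelace formula its area is 2.12.

2.12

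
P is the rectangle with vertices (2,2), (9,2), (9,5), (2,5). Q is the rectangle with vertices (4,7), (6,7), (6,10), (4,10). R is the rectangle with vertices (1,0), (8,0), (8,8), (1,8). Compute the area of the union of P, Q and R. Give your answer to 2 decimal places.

63.00

By inclusion–exclusion:
Individual areas: |P| = 21, |Q| = 6, |R| = 56.
|P∩Q| = 0 (no overlap).
|P∩R|: x∈[2,8], y∈[2,5] → 6·3 = 18.
|Q∩R|: x∈[4,6], y∈[7,8] → 2·1 = 2.
|P∩Q∩R| = 0.
|P ∪ Q ∪ R| = 83 − 20 + 0 = 63.00.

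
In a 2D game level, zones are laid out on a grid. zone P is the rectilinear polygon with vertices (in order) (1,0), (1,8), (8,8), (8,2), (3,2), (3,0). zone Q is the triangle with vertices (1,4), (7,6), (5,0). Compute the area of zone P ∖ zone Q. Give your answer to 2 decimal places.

32.67

|zone P| = 46, |zone P∩zone Q| = 13.3333.
|zone P ∖ zone Q| = |zone P| − |zone P∩zone Q| = 46 − 13.3333 = 32.67.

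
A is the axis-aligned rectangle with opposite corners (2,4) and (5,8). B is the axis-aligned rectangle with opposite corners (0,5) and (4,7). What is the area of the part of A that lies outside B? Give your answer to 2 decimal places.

8.00

|A∩B|: x∈[2,4], y∈[5,7] → 2·2 = 4.
|A| = 12.
|A ∖ B| = |A| − |A∩B| = 12 − 4 = 8.00.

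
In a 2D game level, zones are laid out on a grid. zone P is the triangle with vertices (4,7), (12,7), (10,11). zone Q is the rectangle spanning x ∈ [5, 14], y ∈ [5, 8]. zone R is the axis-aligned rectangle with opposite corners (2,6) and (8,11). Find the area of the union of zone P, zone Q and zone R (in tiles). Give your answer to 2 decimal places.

57.92

By inclusion–exclusion:
Individual areas: |zone P| = 16, |zone Q| = 27, |zone R| = 30.
|zone P∩zone Q| = 6.6667.
|zone P∩zone R| = 5.3333.
|zone Q∩zone R|: x∈[5,8], y∈[6,8] → 3·2 = 6.
|zone P∩zone Q∩zone R| = 2.9167.
|zone P ∪ zone Q ∪ zone R| = 73 − 18 + 2.9167 = 57.92.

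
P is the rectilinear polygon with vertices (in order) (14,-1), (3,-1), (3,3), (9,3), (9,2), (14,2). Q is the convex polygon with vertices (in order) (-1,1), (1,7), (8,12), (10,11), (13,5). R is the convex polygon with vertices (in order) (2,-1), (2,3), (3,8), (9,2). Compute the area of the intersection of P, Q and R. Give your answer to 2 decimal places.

The intersection is the polygon with vertices (6,3), (3,2.143), (3,3).
By the shoelace formula its area is 1.29.

1.29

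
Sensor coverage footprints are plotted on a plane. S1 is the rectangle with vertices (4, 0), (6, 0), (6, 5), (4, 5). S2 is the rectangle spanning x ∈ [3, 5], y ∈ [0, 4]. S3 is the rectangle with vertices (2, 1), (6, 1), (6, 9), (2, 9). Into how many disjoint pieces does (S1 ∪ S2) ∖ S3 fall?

(S1 ∪ S2) ∖ S3 is a single connected region.

1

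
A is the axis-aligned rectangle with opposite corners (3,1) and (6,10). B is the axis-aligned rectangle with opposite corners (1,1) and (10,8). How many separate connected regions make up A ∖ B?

1

A ∖ B is a single connected region.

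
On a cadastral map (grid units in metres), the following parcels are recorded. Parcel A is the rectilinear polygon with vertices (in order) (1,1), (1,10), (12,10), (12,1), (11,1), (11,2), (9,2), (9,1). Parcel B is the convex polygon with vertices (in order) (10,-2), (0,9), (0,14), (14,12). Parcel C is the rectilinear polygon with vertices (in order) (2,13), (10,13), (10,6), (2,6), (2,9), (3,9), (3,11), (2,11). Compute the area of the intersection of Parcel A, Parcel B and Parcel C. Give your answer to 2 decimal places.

30.71

The intersection is the polygon with vertices (10,10), (10,6), (2.727,6), (2,6.8), (2,9), (3,9), (3,10).
By the shoelace formula its area is 30.71.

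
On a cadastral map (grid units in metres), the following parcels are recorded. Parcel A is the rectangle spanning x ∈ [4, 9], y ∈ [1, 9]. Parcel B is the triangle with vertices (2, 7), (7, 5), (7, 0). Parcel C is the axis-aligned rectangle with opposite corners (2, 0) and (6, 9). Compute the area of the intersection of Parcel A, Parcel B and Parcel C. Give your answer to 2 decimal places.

6.00

The intersection is the polygon with vertices (6,5.4), (6,1.4), (4,4.2), (4,6.2).
By the shoelace formula its area is 6.00.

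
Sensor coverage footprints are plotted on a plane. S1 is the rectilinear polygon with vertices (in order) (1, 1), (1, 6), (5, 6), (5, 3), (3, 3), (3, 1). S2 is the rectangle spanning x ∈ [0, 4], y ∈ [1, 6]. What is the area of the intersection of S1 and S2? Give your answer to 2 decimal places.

13.00

The intersection is the polygon with vertices (1,6), (4,6), (4,3), (3,3), (3,1), (1,1).
By the shoelace formula its area is 13.00.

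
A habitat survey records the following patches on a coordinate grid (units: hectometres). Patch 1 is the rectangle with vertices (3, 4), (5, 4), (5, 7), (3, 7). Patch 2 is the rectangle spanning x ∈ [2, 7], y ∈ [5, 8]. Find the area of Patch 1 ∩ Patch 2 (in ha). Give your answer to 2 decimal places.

|Patch 1∩Patch 2|: x∈[3,5], y∈[5,7] → 2·2 = 4.

4.00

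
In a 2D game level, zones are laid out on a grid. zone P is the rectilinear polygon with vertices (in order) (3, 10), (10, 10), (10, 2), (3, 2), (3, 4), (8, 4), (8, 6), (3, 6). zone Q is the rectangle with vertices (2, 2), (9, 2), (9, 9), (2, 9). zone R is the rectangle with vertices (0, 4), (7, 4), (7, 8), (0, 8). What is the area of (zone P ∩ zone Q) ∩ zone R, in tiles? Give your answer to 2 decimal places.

8.00

|zone P ∩ zone Q| = 32.
|(zone P ∩ zone Q) ∩ zone R| = 8.00.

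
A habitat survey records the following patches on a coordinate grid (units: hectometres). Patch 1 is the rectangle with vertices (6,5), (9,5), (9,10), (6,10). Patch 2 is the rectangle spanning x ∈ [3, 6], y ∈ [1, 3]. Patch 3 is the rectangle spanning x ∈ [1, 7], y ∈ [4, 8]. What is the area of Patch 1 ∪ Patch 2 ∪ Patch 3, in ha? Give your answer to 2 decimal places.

By inclusion–exclusion:
Individual areas: |Patch 1| = 15, |Patch 2| = 6, |Patch 3| = 24.
|Patch 1∩Patch 2| = 0 (no overlap).
|Patch 1∩Patch 3|: x∈[6,7], y∈[5,8] → 1·3 = 3.
|Patch 2∩Patch 3| = 0 (no overlap).
|Patch 1∩Patch 2∩Patch 3| = 0.
|Patch 1 ∪ Patch 2 ∪ Patch 3| = 45 − 3 + 0 = 42.00.

42.00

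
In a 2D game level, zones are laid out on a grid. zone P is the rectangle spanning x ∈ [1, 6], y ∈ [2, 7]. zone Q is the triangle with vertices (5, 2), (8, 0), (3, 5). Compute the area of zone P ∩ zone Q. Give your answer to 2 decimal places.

1.50

The intersection is the polygon with vertices (5,2), (3,5), (6,2).
By the shoelace formula its area is 1.50.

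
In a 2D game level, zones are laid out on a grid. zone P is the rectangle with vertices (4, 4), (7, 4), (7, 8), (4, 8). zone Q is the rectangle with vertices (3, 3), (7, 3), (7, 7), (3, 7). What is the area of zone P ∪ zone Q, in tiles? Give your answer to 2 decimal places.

19.00

By inclusion–exclusion:
Individual areas: |zone P| = 12, |zone Q| = 16.
|zone P∩zone Q|: x∈[4,7], y∈[4,7] → 3·3 = 9.
|zone P ∪ zone Q| = 28 − 9 = 19.00.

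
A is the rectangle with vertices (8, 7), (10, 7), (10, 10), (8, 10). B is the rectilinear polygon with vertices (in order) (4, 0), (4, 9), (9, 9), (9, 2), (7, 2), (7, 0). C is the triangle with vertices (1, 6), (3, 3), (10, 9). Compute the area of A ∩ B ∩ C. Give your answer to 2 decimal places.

The intersection is the polygon with vertices (8,8.333), (9,8.667), (9,8.143), (8,7.286).
By the shoelace formula its area is 0.79.

0.79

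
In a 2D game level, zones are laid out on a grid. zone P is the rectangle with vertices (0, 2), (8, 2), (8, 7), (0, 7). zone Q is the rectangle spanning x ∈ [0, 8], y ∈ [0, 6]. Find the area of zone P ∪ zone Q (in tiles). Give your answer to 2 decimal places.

56.00

By inclusion–exclusion:
Individual areas: |zone P| = 40, |zone Q| = 48.
|zone P∩zone Q|: x∈[0,8], y∈[2,6] → 8·4 = 32.
|zone P ∪ zone Q| = 88 − 32 = 56.00.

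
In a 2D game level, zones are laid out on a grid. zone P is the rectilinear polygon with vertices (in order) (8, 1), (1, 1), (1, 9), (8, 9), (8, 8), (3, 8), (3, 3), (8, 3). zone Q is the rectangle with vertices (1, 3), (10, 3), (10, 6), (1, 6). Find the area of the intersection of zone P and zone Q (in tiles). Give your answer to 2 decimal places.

6.00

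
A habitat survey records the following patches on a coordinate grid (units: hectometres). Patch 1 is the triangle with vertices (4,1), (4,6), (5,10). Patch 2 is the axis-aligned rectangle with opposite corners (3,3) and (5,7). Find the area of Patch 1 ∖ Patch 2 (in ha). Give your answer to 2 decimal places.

|Patch 1| = 2.5, |Patch 1∩Patch 2| = 1.6528.
|Patch 1 ∖ Patch 2| = |Patch 1| − |Patch 1∩Patch 2| = 2.5 − 1.6528 = 0.85.

0.85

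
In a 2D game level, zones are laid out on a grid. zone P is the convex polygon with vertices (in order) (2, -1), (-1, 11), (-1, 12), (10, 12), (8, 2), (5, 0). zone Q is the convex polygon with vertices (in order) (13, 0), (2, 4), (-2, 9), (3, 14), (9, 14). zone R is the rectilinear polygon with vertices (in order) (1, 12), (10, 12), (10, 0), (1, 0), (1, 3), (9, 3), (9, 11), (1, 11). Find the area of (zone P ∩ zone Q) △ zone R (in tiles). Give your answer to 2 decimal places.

98.26

|zone P ∩ zone Q| = 78.8949.
|(zone P ∩ zone Q) ∩ zone R| = 12.3153.
|(zone P ∩ zone Q) △ zone R| = 78.8949 + 44 − 24.6307 = 98.26.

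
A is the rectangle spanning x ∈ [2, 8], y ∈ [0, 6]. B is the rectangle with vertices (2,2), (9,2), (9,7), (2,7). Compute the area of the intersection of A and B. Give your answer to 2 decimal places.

24.00

|A∩B|: x∈[2,8], y∈[2,6] → 6·4 = 24.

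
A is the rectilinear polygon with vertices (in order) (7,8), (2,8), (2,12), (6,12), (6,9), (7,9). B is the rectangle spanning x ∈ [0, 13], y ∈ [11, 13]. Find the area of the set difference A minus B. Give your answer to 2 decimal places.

13.00

|A| = 17, |A∩B| = 4.
|A ∖ B| = |A| − |A∩B| = 17 − 4 = 13.00.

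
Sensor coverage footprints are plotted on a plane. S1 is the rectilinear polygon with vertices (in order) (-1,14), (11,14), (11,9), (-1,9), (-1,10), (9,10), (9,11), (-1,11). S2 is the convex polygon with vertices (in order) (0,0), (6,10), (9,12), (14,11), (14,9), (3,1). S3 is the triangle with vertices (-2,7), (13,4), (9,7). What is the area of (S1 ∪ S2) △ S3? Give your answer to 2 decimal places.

|S1 ∪ S2| = 104.35.
|(S1 ∪ S2) ∩ S3| = 9.4028.
|(S1 ∪ S2) △ S3| = 104.35 + 16.5 − 18.8057 = 102.04.

102.04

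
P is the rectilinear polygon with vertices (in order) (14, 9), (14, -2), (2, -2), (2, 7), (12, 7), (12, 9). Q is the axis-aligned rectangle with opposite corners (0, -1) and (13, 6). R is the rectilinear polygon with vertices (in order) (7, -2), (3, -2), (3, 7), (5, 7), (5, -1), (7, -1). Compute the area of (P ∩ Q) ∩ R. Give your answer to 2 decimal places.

|P ∩ Q| = 77.
|(P ∩ Q) ∩ R| = 14.00.

14.00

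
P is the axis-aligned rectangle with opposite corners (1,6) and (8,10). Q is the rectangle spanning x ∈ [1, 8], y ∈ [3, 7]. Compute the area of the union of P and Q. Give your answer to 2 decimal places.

49.00

By inclusion–exclusion:
Individual areas: |P| = 28, |Q| = 28.
|P∩Q|: x∈[1,8], y∈[6,7] → 7·1 = 7.
|P ∪ Q| = 56 − 7 = 49.00.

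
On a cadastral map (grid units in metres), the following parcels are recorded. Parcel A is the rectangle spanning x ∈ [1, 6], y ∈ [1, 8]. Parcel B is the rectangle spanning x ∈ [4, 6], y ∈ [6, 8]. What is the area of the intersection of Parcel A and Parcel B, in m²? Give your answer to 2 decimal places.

|Parcel A∩Parcel B|: x∈[4,6], y∈[6,8] → 2·2 = 4.

4.00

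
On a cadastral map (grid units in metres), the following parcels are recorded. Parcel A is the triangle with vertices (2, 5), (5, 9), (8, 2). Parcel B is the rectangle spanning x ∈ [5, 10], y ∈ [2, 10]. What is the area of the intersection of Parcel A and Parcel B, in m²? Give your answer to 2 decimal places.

The intersection is the polygon with vertices (8,2), (5,3.5), (5,9).
By the shoelace formula its area is 8.25.

8.25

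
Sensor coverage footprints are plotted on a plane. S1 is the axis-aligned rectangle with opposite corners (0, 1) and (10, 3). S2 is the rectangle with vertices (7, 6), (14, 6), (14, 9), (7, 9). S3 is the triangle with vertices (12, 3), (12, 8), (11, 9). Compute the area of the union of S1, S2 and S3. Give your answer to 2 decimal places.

41.75

By inclusion–exclusion:
Individual areas: |S1| = 20, |S2| = 21, |S3| = 2.5.
|S1∩S2| = 0 (no overlap).
|S1∩S3| = 0.
|S2∩S3| = 1.75.
|S1∩S2∩S3| = 0.
|S1 ∪ S2 ∪ S3| = 43.5 − 1.75 + 0 = 41.75.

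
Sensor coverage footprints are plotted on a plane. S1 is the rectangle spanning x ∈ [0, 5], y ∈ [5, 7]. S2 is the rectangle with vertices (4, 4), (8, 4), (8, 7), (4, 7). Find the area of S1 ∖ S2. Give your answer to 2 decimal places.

8.00

|S1∩S2|: x∈[4,5], y∈[5,7] → 1·2 = 2.
|S1| = 10.
|S1 ∖ S2| = |S1| − |S1∩S2| = 10 − 2 = 8.00.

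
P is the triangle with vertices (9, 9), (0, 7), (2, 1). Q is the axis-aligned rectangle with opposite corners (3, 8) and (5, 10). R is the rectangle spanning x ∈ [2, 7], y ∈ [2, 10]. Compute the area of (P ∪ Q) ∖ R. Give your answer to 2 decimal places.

|P ∪ Q| = 32.9722.
|(P ∪ Q) ∩ R| = 24.249.
|(P ∪ Q) ∖ R| = 32.9722 − 24.249 = 8.72.

8.72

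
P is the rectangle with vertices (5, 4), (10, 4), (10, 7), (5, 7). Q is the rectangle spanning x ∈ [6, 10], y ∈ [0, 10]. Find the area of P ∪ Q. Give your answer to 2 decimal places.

43.00

By inclusion–exclusion:
Individual areas: |P| = 15, |Q| = 40.
|P∩Q|: x∈[6,10], y∈[4,7] → 4·3 = 12.
|P ∪ Q| = 55 − 12 = 43.00.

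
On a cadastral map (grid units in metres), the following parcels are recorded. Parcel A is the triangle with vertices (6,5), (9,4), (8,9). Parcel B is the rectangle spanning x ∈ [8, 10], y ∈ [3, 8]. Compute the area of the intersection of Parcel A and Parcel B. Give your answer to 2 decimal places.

2.23

The intersection is the polygon with vertices (9,4), (8,4.333), (8,8), (8.2,8).
By the shoelace formula its area is 2.23.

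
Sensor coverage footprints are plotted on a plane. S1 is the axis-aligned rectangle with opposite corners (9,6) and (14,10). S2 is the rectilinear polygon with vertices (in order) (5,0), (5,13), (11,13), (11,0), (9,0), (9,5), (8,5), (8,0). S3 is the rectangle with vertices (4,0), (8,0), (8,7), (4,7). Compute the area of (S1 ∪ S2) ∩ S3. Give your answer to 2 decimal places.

21.00

The region (S1 ∪ S2) ∩ S3 is the polygon with vertices (8,0), (5,0), (5,7), (8,7), (8,5).
By the shoelace formula its area is 21.00.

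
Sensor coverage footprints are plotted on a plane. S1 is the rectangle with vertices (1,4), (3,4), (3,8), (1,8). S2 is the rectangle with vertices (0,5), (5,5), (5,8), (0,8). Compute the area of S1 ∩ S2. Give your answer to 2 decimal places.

6.00

|S1∩S2|: x∈[1,3], y∈[5,8] → 2·3 = 6.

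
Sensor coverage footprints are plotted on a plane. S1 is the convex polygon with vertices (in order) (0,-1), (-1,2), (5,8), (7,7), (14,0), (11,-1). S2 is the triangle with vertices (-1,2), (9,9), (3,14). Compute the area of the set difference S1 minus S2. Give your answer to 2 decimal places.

74.75

|S1| = 81.5, |S1∩S2| = 6.75.
|S1 ∖ S2| = |S1| − |S1∩S2| = 81.5 − 6.75 = 74.75.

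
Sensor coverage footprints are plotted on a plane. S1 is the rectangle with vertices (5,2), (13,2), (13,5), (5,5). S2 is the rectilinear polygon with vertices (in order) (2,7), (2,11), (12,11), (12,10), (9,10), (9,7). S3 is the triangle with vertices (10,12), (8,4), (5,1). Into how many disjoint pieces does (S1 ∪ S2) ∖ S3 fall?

(S1 ∪ S2) ∖ S3 splits into 5 disjoint pieces (area 16.875, area 3.4091, area 26.5364, area 2.375, area 0.125).

5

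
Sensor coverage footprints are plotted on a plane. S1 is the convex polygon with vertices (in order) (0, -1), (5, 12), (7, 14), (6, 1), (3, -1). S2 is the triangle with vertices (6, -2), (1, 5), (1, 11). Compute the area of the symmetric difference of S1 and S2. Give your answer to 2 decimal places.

49.70

|S1| = 49, |S2| = 15, |S1∩S2| = 7.149.
|S1 △ S2| = |S1| + |S2| − 2·|S1∩S2| = 49 + 15 − 14.298 = 49.70.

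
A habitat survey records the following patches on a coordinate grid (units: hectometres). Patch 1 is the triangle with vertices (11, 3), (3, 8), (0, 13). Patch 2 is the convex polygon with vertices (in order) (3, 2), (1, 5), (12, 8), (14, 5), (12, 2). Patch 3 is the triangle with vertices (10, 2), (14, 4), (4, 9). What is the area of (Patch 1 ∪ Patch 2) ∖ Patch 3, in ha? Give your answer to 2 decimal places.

|Patch 1 ∪ Patch 2| = 62.0081.
|(Patch 1 ∪ Patch 2) ∩ Patch 3| = 18.3558.
|(Patch 1 ∪ Patch 2) ∖ Patch 3| = 62.0081 − 18.3558 = 43.65.

43.65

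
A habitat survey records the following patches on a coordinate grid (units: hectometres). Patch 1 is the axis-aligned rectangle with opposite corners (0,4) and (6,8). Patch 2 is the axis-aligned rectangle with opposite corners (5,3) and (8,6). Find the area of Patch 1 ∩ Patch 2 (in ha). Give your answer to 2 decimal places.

|Patch 1∩Patch 2|: x∈[5,6], y∈[4,6] → 1·2 = 2.

2.00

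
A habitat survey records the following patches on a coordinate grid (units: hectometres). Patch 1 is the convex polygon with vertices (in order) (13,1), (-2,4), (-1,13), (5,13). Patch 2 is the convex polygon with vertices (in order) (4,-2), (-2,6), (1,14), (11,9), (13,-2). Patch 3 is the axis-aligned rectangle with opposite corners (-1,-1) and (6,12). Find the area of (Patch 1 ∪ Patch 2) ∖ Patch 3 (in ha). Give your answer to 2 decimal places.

|Patch 1 ∪ Patch 2| = 166.3504.
|(Patch 1 ∪ Patch 2) ∩ Patch 3| = 79.2064.
|(Patch 1 ∪ Patch 2) ∖ Patch 3| = 166.3504 − 79.2064 = 87.14.

87.14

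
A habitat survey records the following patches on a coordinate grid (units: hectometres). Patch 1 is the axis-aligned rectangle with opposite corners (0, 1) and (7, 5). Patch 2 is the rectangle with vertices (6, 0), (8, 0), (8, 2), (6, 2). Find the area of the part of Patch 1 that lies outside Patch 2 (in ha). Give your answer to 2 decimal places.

|Patch 1∩Patch 2|: x∈[6,7], y∈[1,2] → 1·1 = 1.
|Patch 1| = 28.
|Patch 1 ∖ Patch 2| = |Patch 1| − |Patch 1∩Patch 2| = 28 − 1 = 27.00.

27.00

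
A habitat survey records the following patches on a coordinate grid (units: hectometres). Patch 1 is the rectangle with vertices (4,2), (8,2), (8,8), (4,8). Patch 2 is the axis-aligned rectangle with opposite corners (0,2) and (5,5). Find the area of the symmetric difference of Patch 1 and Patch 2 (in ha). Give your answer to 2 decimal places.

33.00

|Patch 1∩Patch 2|: x∈[4,5], y∈[2,5] → 1·3 = 3.
|Patch 1 △ Patch 2| = |Patch 1| + |Patch 2| − 2·|Patch 1∩Patch 2| = 24 + 15 − 6 = 33.00.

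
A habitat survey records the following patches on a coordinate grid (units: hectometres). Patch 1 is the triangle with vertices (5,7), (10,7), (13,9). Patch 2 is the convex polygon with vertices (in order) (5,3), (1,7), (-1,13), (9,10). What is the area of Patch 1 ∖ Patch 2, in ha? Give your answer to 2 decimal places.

|Patch 1| = 5, |Patch 1∩Patch 2| = 0.7619.
|Patch 1 ∖ Patch 2| = |Patch 1| − |Patch 1∩Patch 2| = 5 − 0.7619 = 4.24.

4.24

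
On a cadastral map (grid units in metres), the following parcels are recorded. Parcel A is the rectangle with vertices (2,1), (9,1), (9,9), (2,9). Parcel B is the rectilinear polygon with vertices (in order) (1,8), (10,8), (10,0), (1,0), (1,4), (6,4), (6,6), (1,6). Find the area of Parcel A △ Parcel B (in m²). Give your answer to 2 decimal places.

|Parcel A| = 56, |Parcel B| = 62, |Parcel A∩Parcel B| = 41.
|Parcel A △ Parcel B| = |Parcel A| + |Parcel B| − 2·|Parcel A∩Parcel B| = 56 + 62 − 82 = 36.00.

36.00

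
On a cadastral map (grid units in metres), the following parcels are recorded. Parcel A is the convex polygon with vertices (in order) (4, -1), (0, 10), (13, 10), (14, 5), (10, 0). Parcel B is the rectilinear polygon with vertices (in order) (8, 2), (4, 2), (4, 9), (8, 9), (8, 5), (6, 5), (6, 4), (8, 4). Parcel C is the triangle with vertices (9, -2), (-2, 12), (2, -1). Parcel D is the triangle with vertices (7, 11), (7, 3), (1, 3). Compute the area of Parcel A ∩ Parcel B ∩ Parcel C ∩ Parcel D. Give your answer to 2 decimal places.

0.73

The intersection is the polygon with vertices (5.071,3), (4,3), (4,4.364).
By the shoelace formula its area is 0.73.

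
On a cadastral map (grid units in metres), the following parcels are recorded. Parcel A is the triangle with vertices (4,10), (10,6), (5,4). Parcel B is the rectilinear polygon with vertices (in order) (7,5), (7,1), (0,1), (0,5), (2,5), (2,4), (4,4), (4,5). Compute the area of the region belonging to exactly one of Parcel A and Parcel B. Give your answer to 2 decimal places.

|Parcel A| = 16, |Parcel B| = 26, |Parcel A∩Parcel B| = 1.2833.
|Parcel A △ Parcel B| = |Parcel A| + |Parcel B| − 2·|Parcel A∩Parcel B| = 16 + 26 − 2.5667 = 39.43.

39.43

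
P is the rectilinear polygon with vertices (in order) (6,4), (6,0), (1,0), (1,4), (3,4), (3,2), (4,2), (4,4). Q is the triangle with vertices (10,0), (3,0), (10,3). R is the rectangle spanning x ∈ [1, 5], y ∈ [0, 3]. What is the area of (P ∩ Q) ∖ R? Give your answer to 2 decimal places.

1.07

|P ∩ Q| = 1.9286.
|(P ∩ Q) ∩ R| = 0.8571.
|(P ∩ Q) ∖ R| = 1.9286 − 0.8571 = 1.07.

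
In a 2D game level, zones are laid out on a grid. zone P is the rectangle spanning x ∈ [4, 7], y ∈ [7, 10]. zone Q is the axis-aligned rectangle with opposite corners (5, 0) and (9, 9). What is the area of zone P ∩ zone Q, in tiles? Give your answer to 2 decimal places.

4.00

|zone P∩zone Q|: x∈[5,7], y∈[7,9] → 2·2 = 4.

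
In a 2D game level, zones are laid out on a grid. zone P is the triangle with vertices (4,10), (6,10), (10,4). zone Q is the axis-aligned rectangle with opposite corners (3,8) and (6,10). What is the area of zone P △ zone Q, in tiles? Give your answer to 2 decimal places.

8.00

|zone P| = 6, |zone Q| = 6, |zone P∩zone Q| = 2.
|zone P △ zone Q| = |zone P| + |zone Q| − 2·|zone P∩zone Q| = 6 + 6 − 4 = 8.00.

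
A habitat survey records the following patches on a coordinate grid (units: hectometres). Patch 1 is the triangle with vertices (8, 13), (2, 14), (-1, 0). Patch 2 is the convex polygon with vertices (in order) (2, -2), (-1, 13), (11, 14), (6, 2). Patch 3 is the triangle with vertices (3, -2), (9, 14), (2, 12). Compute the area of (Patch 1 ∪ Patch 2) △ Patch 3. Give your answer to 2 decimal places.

61.85

|Patch 1 ∪ Patch 2| = 111.0571.
|(Patch 1 ∪ Patch 2) ∩ Patch 3| = 49.6034.
|(Patch 1 ∪ Patch 2) △ Patch 3| = 111.0571 + 50 − 99.2068 = 61.85.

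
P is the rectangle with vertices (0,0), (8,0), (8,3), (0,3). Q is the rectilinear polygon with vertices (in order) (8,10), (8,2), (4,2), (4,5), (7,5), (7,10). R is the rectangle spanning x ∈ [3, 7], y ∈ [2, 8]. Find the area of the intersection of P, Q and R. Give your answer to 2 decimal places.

3.00

The intersection is the polygon with vertices (4,2), (4,3), (7,3), (7,2).
By the shoelace formula its area is 3.00.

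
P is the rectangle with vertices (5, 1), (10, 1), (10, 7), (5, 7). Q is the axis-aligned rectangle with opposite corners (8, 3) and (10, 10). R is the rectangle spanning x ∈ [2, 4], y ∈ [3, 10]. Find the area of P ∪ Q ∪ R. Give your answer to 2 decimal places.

50.00

By inclusion–exclusion:
Individual areas: |P| = 30, |Q| = 14, |R| = 14.
|P∩Q|: x∈[8,10], y∈[3,7] → 2·4 = 8.
|P∩R| = 0 (no overlap).
|Q∩R| = 0 (no overlap).
|P∩Q∩R| = 0.
|P ∪ Q ∪ R| = 58 − 8 + 0 = 50.00.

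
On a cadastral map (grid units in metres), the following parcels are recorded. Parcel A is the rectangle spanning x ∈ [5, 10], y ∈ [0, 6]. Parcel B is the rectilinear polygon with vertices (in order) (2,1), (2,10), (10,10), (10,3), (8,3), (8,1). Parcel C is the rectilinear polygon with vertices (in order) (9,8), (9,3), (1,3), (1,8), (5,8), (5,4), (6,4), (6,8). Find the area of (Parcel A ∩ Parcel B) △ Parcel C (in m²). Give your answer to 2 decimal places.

|Parcel A ∩ Parcel B| = 21.
|(Parcel A ∩ Parcel B) ∩ Parcel C| = 10.
|(Parcel A ∩ Parcel B) △ Parcel C| = 21 + 36 − 20 = 37.00.

37.00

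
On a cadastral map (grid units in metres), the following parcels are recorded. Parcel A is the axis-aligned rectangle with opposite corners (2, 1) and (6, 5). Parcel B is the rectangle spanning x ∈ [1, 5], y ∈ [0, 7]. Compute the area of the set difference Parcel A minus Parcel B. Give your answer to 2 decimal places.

|Parcel A∩Parcel B|: x∈[2,5], y∈[1,5] → 3·4 = 12.
|Parcel A| = 16.
|Parcel A ∖ Parcel B| = |Parcel A| − |Parcel A∩Parcel B| = 16 − 12 = 4.00.

4.00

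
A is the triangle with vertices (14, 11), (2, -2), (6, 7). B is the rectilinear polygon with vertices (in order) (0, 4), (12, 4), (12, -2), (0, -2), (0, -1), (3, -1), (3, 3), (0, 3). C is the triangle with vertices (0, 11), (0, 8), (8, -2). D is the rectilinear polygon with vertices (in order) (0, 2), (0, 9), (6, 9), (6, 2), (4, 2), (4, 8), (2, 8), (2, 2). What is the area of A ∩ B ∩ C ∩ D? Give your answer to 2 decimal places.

1.04

The intersection is the polygon with vertices (5.538,2), (4.8,2), (4.143,2.821), (4.516,3.661).
By the shoelace formula its area is 1.04.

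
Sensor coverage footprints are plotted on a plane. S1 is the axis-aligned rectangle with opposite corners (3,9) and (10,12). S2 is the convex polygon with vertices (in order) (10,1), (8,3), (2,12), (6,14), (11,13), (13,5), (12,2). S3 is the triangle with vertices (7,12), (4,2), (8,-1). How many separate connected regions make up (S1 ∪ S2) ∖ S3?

1

(S1 ∪ S2) ∖ S3 is a single connected region.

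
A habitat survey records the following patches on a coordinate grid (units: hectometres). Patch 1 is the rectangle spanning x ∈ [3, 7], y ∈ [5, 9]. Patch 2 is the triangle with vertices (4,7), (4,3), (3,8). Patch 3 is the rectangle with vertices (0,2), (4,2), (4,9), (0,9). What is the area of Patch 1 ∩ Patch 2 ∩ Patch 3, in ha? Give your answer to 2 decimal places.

1.60

The intersection is the polygon with vertices (3,8), (4,7), (4,5), (3.6,5).
By the shoelace formula its area is 1.60.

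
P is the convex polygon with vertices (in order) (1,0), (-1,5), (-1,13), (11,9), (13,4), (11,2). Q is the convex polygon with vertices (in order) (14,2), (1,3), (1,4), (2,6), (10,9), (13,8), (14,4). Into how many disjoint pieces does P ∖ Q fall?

1

P ∖ Q is a single connected region.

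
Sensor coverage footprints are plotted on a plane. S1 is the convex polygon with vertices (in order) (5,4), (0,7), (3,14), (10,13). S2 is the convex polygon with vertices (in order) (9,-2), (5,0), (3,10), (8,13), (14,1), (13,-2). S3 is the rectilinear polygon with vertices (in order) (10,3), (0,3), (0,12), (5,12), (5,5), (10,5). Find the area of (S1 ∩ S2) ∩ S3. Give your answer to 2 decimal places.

9.66

The region (S1 ∩ S2) ∩ S3 is the polygon with vertices (3,10), (5,11.2), (5,5), (5.556,5), (5,4), (4.091,4.545).
By the shoelace formula its area is 9.66.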